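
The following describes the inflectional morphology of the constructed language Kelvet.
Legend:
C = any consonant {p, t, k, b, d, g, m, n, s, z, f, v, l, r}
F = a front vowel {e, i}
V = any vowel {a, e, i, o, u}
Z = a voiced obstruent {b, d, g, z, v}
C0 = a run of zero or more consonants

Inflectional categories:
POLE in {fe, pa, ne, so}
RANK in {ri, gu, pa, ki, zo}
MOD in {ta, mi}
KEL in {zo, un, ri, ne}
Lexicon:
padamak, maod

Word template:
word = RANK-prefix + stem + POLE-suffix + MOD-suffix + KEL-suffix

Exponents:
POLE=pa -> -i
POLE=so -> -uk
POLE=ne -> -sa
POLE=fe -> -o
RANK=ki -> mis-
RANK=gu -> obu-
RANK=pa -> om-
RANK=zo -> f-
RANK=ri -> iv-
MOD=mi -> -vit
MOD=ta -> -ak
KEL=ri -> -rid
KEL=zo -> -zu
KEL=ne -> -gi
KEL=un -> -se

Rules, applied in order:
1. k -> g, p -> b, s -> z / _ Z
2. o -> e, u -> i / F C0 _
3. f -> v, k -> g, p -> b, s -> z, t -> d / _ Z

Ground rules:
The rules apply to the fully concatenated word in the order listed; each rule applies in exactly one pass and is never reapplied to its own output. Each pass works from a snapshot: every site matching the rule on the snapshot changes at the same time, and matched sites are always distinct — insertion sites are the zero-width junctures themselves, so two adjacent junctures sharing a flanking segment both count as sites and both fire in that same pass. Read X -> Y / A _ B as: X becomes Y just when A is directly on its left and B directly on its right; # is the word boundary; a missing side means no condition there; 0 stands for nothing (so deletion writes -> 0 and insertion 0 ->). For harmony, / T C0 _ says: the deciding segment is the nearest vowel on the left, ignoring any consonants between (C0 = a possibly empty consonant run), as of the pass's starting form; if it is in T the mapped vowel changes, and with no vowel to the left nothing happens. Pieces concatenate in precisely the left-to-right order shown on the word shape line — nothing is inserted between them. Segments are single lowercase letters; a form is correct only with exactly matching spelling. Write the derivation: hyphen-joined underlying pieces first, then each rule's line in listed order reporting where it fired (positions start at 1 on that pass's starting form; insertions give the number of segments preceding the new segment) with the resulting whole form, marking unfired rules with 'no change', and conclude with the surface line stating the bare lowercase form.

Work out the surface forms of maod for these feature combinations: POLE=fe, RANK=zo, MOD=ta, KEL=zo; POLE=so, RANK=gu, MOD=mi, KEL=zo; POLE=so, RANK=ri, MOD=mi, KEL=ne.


cell POLE=fe, RANK=zo, MOD=ta, KEL=zo:
underlying: f-maod-o-ak-zu
1. k -> g, p -> b, s -> z / _ Z: fires at position(s) 8: fmaodoagzu
2. o -> e, u -> i / F C0 _: no change
3. f -> v, k -> g, p -> b, s -> z, t -> d / _ Z: no change
surface: fmaodoagzu

cell POLE=so, RANK=gu, MOD=mi, KEL=zo:
underlying: obu-maod-uk-vit-zu
1. k -> g, p -> b, s -> z / _ Z: fires at position(s) 9: obumaodugvitzu
2. o -> e, u -> i / F C0 _: fires at position(s) 14: obumaodugvitzi
3. f -> v, k -> g, p -> b, s -> z, t -> d / _ Z: fires at position(s) 12: obumaodugvidzi
surface: obumaodugvidzi

cell POLE=so, RANK=ri, MOD=mi, KEL=ne:
underlying: iv-maod-uk-vit-gi
1. k -> g, p -> b, s -> z / _ Z: fires at position(s) 8: ivmaodugvitgi
2. o -> e, u -> i / F C0 _: no change
3. f -> v, k -> g, p -> b, s -> z, t -> d / _ Z: fires at position(s) 11: ivmaodugvidgi
surface: ivmaodugvidgi


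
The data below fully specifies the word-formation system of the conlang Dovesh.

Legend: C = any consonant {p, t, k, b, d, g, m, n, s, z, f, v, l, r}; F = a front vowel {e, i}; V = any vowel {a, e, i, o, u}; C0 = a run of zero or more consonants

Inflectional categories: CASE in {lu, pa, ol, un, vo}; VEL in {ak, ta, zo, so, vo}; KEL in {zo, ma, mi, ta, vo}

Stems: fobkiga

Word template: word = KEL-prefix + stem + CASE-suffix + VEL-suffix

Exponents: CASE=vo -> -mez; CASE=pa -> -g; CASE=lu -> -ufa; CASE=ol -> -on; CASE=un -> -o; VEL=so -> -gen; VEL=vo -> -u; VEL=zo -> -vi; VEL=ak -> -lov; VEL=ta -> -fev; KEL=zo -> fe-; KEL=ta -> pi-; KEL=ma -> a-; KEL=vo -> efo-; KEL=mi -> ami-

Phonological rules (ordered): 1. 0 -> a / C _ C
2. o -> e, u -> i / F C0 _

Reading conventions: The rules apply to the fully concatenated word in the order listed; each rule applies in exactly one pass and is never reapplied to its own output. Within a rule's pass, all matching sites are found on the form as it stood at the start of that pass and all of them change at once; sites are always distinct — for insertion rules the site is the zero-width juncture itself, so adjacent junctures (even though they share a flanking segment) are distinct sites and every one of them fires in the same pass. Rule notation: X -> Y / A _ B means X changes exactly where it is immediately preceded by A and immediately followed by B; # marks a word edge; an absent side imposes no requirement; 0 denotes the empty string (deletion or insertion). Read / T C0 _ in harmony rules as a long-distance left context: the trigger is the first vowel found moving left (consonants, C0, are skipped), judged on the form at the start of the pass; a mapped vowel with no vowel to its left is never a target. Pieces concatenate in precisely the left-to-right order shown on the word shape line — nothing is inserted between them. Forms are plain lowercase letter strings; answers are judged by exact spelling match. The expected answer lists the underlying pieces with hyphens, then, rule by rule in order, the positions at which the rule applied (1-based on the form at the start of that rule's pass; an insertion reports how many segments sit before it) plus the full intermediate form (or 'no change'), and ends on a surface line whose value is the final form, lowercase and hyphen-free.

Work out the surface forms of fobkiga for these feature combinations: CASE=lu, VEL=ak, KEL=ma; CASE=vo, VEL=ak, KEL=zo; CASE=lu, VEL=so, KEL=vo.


cell CASE=lu, VEL=ak, KEL=ma:
underlying: a-fobkiga-ufa-lov
1. 0 -> a / C _ C: inserts after position(s) 4: afobakigaufalov
2. o -> e, u -> i / F C0 _: no change
surface: afobakigaufalov

cell CASE=vo, VEL=ak, KEL=zo:
underlying: fe-fobkiga-mez-lov
1. 0 -> a / C _ C: inserts after position(s) 5, 12: fefobakigamezalov
2. o -> e, u -> i / F C0 _: fires at position(s) 4: fefebakigamezalov
surface: fefebakigamezalov

cell CASE=lu, VEL=so, KEL=vo:
underlying: efo-fobkiga-ufa-gen
1. 0 -> a / C _ C: inserts after position(s) 6: efofobakigaufagen
2. o -> e, u -> i / F C0 _: fires at position(s) 3: efefobakigaufagen
surface: efefobakigaufagen


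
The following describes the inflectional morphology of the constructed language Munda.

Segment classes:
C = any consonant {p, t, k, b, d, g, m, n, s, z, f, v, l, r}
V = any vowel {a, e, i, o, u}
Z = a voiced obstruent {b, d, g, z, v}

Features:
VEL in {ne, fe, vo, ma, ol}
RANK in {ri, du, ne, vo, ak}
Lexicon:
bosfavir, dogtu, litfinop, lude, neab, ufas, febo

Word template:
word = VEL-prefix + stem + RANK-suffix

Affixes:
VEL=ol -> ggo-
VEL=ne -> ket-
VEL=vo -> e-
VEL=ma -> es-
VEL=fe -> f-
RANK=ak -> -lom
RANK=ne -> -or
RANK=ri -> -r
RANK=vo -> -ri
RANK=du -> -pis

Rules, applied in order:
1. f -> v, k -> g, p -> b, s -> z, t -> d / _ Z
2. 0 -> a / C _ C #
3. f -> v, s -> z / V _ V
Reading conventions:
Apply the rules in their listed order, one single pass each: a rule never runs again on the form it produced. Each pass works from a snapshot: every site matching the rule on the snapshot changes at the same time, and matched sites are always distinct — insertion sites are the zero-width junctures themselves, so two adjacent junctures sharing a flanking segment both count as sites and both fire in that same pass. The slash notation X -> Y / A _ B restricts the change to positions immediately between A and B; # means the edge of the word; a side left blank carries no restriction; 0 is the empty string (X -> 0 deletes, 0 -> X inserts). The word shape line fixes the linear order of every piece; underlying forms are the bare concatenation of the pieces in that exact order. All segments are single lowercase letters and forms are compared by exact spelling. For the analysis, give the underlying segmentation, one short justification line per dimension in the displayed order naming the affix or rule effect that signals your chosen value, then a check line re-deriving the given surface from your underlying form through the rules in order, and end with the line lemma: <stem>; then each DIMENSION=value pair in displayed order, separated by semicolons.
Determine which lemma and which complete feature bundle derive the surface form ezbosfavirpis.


underlying: es-bosfavir-pis
VEL=ma - signalled by the affix es-
RANK=du - signalled by the affix -pis
check: esbosfavirpis -> ezbosfavirpis -> ezbosfavirpis -> ezbosfavirpis
lemma: bosfavir; VEL=ma; RANK=du


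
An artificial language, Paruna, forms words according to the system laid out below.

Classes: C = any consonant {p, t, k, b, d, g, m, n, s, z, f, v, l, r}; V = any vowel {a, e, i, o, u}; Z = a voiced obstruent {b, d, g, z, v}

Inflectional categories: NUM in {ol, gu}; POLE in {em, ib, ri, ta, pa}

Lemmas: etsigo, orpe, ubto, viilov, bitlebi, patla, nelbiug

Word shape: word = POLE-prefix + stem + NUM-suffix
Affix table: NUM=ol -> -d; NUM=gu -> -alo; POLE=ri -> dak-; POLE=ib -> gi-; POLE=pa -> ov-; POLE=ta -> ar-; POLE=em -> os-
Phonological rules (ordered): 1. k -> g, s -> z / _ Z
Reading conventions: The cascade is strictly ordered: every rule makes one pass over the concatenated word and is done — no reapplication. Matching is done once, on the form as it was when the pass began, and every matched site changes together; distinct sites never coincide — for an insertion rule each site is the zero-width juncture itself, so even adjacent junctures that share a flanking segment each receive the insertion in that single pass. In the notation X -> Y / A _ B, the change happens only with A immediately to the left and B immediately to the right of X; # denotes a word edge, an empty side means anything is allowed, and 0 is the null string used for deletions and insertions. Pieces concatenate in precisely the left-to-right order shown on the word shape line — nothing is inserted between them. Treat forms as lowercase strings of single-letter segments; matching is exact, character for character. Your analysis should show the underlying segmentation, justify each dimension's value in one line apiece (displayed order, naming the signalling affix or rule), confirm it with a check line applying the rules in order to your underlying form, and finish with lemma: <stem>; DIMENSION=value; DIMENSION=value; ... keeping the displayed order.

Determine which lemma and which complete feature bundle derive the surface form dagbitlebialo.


underlying: dak-bitlebi-alo
NUM=gu - signalled by the affix -alo
POLE=ri - signalled by the affix dak-
check: dakbitlebialo -> dagbitlebialo
lemma: bitlebi; NUM=gu; POLE=ri


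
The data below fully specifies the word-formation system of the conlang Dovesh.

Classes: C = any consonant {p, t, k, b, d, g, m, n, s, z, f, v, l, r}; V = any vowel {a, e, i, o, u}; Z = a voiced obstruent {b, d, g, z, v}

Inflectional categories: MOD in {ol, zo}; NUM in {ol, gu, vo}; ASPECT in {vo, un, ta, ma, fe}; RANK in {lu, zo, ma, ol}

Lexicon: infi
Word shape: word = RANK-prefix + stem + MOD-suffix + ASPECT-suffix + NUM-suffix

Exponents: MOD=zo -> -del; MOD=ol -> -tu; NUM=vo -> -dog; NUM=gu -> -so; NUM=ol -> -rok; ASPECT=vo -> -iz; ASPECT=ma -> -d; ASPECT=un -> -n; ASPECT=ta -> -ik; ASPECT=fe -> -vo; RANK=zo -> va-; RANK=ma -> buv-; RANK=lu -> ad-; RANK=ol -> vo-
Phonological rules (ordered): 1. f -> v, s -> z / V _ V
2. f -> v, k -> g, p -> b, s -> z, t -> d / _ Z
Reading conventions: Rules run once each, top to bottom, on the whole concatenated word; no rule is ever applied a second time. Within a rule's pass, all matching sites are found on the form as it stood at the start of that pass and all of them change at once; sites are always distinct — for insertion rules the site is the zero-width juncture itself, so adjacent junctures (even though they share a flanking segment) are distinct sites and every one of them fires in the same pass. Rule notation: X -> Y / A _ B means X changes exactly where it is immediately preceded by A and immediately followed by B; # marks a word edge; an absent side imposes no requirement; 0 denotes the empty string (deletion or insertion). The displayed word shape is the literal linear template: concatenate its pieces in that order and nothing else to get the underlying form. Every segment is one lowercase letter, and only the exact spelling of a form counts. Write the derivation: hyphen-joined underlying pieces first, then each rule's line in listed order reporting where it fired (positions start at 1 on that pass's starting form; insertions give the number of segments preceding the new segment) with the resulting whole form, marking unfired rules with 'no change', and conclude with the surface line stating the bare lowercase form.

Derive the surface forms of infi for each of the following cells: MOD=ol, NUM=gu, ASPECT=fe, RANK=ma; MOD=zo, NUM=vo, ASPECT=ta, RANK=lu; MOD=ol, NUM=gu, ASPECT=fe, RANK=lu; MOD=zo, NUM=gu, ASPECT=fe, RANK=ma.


cell MOD=ol, NUM=gu, ASPECT=fe, RANK=ma:
underlying: buv-infi-tu-vo-so
1. f -> v, s -> z / V _ V: fires at position(s) 12: buvinfituvozo
2. f -> v, k -> g, p -> b, s -> z, t -> d / _ Z: no change
surface: buvinfituvozo

cell MOD=zo, NUM=vo, ASPECT=ta, RANK=lu:
underlying: ad-infi-del-ik-dog
1. f -> v, s -> z / V _ V: no change
2. f -> v, k -> g, p -> b, s -> z, t -> d / _ Z: fires at position(s) 11: adinfideligdog
surface: adinfideligdog

cell MOD=ol, NUM=gu, ASPECT=fe, RANK=lu:
underlying: ad-infi-tu-vo-so
1. f -> v, s -> z / V _ V: fires at position(s) 11: adinfituvozo
2. f -> v, k -> g, p -> b, s -> z, t -> d / _ Z: no change
surface: adinfituvozo

cell MOD=zo, NUM=gu, ASPECT=fe, RANK=ma:
underlying: buv-infi-del-vo-so
1. f -> v, s -> z / V _ V: fires at position(s) 13: buvinfidelvozo
2. f -> v, k -> g, p -> b, s -> z, t -> d / _ Z: no change
surface: buvinfidelvozo


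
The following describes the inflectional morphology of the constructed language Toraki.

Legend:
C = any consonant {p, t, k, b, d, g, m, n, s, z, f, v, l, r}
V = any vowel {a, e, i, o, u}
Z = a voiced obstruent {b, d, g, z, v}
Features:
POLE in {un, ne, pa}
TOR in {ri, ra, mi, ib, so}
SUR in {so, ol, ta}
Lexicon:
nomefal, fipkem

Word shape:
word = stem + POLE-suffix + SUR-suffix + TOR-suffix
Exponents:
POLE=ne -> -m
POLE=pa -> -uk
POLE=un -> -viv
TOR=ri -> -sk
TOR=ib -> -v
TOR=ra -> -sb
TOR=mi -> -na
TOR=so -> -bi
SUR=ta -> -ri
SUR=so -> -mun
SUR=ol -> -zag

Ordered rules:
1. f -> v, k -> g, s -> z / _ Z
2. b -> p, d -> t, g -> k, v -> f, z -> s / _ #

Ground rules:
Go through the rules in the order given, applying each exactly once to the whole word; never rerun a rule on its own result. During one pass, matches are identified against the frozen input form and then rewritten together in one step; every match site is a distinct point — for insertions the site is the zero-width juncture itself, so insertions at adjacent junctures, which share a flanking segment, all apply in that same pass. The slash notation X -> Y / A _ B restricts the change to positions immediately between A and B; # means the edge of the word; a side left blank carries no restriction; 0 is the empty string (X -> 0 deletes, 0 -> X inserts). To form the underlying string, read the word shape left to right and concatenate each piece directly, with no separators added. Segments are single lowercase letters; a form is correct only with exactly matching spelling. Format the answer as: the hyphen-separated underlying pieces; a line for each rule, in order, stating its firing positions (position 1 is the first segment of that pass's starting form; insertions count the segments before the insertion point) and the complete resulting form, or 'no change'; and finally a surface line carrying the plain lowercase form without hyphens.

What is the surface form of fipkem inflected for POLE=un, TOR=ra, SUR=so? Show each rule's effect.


underlying: fipkem-viv-mun-sb
1. f -> v, k -> g, s -> z / _ Z: fires at position(s) 13: fipkemvivmunzb
2. b -> p, d -> t, g -> k, v -> f, z -> s / _ #: fires at position(s) 14: fipkemvivmunzp
surface: fipkemvivmunzp


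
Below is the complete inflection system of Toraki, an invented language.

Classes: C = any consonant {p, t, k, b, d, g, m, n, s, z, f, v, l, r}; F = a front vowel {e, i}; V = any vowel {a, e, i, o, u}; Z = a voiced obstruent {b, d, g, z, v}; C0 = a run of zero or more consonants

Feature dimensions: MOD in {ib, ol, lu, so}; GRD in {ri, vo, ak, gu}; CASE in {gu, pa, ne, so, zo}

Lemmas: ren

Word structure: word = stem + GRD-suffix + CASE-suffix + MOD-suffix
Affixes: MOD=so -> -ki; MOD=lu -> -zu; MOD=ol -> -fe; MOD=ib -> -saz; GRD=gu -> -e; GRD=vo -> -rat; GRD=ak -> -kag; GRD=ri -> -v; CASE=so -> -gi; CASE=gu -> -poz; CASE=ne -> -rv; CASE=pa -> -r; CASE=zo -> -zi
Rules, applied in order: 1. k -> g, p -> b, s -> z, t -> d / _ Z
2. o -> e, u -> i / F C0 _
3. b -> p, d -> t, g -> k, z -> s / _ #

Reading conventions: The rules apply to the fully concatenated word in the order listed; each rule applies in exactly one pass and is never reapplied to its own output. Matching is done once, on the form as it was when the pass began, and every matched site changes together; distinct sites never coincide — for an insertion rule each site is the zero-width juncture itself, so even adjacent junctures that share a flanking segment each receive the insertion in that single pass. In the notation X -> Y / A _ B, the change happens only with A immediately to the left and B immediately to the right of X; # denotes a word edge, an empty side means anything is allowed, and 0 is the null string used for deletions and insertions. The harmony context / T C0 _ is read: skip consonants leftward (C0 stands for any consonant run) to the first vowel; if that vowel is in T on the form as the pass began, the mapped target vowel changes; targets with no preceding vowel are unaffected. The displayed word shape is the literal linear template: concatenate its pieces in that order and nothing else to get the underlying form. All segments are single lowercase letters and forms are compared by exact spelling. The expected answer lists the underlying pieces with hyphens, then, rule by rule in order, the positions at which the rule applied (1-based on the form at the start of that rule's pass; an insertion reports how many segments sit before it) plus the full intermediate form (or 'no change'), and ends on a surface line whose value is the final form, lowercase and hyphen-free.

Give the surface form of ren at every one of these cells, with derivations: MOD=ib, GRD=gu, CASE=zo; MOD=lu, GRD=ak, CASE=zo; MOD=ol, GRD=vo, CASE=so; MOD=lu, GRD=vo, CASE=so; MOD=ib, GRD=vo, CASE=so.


cell MOD=ib, GRD=gu, CASE=zo:
underlying: ren-e-zi-saz
1. k -> g, p -> b, s -> z, t -> d / _ Z: no change
2. o -> e, u -> i / F C0 _: no change
3. b -> p, d -> t, g -> k, z -> s / _ #: fires at position(s) 9: renezisas
surface: renezisas

cell MOD=lu, GRD=ak, CASE=zo:
underlying: ren-kag-zi-zu
1. k -> g, p -> b, s -> z, t -> d / _ Z: no change
2. o -> e, u -> i / F C0 _: fires at position(s) 10: renkagzizi
3. b -> p, d -> t, g -> k, z -> s / _ #: no change
surface: renkagzizi

cell MOD=ol, GRD=vo, CASE=so:
underlying: ren-rat-gi-fe
1. k -> g, p -> b, s -> z, t -> d / _ Z: fires at position(s) 6: renradgife
2. o -> e, u -> i / F C0 _: no change
3. b -> p, d -> t, g -> k, z -> s / _ #: no change
surface: renradgife

cell MOD=lu, GRD=vo, CASE=so:
underlying: ren-rat-gi-zu
1. k -> g, p -> b, s -> z, t -> d / _ Z: fires at position(s) 6: renradgizu
2. o -> e, u -> i / F C0 _: fires at position(s) 10: renradgizi
3. b -> p, d -> t, g -> k, z -> s / _ #: no change
surface: renradgizi

cell MOD=ib, GRD=vo, CASE=so:
underlying: ren-rat-gi-saz
1. k -> g, p -> b, s -> z, t -> d / _ Z: fires at position(s) 6: renradgisaz
2. o -> e, u -> i / F C0 _: no change
3. b -> p, d -> t, g -> k, z -> s / _ #: fires at position(s) 11: renradgisas
surface: renradgisas


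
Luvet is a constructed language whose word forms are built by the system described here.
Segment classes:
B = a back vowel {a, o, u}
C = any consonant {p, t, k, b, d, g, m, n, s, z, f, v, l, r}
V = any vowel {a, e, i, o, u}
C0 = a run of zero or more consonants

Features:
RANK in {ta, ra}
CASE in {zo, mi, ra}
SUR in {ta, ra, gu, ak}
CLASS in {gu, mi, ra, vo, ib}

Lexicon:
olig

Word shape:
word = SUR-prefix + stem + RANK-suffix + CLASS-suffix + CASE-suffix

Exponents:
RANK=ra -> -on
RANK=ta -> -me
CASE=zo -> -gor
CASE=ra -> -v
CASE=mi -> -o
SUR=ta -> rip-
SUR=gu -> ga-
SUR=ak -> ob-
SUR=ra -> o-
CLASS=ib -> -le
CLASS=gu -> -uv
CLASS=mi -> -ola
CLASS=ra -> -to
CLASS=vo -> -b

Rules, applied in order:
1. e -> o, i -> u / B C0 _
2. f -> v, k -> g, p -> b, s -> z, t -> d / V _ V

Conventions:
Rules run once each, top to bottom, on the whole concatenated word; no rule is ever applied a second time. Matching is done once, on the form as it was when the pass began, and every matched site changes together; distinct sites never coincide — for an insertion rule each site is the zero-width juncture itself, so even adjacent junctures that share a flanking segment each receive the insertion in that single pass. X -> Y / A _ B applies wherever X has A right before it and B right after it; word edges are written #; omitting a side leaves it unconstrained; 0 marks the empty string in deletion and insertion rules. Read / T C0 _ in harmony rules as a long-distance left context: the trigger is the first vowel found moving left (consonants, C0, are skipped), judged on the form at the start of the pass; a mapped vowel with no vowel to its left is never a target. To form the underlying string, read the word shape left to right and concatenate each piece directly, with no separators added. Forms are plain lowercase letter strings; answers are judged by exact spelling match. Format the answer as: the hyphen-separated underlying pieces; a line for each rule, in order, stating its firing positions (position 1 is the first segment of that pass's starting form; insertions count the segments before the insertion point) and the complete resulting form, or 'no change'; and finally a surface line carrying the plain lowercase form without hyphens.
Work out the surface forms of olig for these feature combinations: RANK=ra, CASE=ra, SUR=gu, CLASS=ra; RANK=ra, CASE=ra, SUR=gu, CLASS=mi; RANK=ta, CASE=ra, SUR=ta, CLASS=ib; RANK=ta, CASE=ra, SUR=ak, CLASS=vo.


cell RANK=ra, CASE=ra, SUR=gu, CLASS=ra:
underlying: ga-olig-on-to-v
1. e -> o, i -> u / B C0 _: fires at position(s) 5: gaolugontov
2. f -> v, k -> g, p -> b, s -> z, t -> d / V _ V: no change
surface: gaolugontov

cell RANK=ra, CASE=ra, SUR=gu, CLASS=mi:
underlying: ga-olig-on-ola-v
1. e -> o, i -> u / B C0 _: fires at position(s) 5: gaolugonolav
2. f -> v, k -> g, p -> b, s -> z, t -> d / V _ V: no change
surface: gaolugonolav

cell RANK=ta, CASE=ra, SUR=ta, CLASS=ib:
underlying: rip-olig-me-le-v
1. e -> o, i -> u / B C0 _: fires at position(s) 6: ripolugmelev
2. f -> v, k -> g, p -> b, s -> z, t -> d / V _ V: fires at position(s) 3: ribolugmelev
surface: ribolugmelev

cell RANK=ta, CASE=ra, SUR=ak, CLASS=vo:
underlying: ob-olig-me-b-v
1. e -> o, i -> u / B C0 _: fires at position(s) 5: obolugmebv
2. f -> v, k -> g, p -> b, s -> z, t -> d / V _ V: no change
surface: obolugmebv


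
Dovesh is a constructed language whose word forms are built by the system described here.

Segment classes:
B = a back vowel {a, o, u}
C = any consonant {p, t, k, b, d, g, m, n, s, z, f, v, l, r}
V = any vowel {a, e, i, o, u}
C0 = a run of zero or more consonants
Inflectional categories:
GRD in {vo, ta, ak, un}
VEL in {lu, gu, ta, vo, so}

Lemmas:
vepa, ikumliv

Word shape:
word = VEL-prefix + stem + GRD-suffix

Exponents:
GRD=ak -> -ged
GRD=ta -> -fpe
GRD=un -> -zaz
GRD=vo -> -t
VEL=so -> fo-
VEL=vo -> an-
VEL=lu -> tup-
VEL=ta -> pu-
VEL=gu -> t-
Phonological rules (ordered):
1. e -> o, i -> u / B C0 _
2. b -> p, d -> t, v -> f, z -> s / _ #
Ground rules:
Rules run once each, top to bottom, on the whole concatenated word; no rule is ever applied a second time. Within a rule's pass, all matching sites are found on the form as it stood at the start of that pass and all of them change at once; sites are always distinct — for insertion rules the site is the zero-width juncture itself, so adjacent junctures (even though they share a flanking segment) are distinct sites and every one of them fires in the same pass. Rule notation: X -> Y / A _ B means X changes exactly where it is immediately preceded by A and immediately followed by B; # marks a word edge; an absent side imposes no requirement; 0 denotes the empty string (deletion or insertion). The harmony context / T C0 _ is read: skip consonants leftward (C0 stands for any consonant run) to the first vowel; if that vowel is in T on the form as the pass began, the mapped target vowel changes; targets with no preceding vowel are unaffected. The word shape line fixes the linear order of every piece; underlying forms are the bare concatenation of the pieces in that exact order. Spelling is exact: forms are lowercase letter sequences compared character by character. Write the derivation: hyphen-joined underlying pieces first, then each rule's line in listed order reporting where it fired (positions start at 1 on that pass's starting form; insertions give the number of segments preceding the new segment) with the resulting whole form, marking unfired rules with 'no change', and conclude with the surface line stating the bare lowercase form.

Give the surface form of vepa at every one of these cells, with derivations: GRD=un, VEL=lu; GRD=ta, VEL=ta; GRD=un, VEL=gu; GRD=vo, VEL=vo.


cell GRD=un, VEL=lu:
underlying: tup-vepa-zaz
1. e -> o, i -> u / B C0 _: fires at position(s) 5: tupvopazaz
2. b -> p, d -> t, v -> f, z -> s / _ #: fires at position(s) 10: tupvopazas
surface: tupvopazas

cell GRD=ta, VEL=ta:
underlying: pu-vepa-fpe
1. e -> o, i -> u / B C0 _: fires at position(s) 4, 9: puvopafpo
2. b -> p, d -> t, v -> f, z -> s / _ #: no change
surface: puvopafpo

cell GRD=un, VEL=gu:
underlying: t-vepa-zaz
1. e -> o, i -> u / B C0 _: no change
2. b -> p, d -> t, v -> f, z -> s / _ #: fires at position(s) 8: tvepazas
surface: tvepazas

cell GRD=vo, VEL=vo:
underlying: an-vepa-t
1. e -> o, i -> u / B C0 _: fires at position(s) 4: anvopat
2. b -> p, d -> t, v -> f, z -> s / _ #: no change
surface: anvopat


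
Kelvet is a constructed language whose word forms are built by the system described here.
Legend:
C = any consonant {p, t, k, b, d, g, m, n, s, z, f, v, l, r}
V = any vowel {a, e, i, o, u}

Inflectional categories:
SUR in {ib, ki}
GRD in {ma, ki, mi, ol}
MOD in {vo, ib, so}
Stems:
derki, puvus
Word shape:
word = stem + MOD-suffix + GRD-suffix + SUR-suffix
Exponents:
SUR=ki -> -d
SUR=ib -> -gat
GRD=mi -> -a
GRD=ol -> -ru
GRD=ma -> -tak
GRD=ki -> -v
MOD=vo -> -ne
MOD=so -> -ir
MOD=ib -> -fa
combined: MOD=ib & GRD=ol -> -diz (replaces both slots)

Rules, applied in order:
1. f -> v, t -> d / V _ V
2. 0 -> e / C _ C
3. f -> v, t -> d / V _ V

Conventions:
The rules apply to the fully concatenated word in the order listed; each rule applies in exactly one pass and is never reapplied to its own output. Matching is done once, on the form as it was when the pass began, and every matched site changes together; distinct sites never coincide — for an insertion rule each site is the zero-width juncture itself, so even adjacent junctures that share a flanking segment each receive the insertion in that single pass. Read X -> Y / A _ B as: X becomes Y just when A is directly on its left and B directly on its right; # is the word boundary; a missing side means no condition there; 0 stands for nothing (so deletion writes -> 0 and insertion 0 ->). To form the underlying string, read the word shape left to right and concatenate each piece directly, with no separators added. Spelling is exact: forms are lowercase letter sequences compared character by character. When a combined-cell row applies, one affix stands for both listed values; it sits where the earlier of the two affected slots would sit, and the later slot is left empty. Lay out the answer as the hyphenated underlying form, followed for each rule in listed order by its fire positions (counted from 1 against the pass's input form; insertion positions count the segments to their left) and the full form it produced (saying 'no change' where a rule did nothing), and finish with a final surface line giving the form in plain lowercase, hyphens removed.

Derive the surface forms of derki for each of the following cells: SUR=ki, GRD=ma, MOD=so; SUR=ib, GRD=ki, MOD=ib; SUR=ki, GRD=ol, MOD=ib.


cell SUR=ki, GRD=ma, MOD=so:
underlying: derki-ir-tak-d
1. f -> v, t -> d / V _ V: no change
2. 0 -> e / C _ C: inserts after position(s) 3, 7, 10: derekiiretaked
3. f -> v, t -> d / V _ V: fires at position(s) 10: derekiiredaked
surface: derekiiredaked

cell SUR=ib, GRD=ki, MOD=ib:
underlying: derki-fa-v-gat
1. f -> v, t -> d / V _ V: fires at position(s) 6: derkivavgat
2. 0 -> e / C _ C: inserts after position(s) 3, 8: derekivavegat
3. f -> v, t -> d / V _ V: no change
surface: derekivavegat

cell SUR=ki, GRD=ol, MOD=ib:
underlying: derki-diz-d
1. f -> v, t -> d / V _ V: no change
2. 0 -> e / C _ C: inserts after position(s) 3, 8: derekidized
3. f -> v, t -> d / V _ V: no change
surface: derekidized


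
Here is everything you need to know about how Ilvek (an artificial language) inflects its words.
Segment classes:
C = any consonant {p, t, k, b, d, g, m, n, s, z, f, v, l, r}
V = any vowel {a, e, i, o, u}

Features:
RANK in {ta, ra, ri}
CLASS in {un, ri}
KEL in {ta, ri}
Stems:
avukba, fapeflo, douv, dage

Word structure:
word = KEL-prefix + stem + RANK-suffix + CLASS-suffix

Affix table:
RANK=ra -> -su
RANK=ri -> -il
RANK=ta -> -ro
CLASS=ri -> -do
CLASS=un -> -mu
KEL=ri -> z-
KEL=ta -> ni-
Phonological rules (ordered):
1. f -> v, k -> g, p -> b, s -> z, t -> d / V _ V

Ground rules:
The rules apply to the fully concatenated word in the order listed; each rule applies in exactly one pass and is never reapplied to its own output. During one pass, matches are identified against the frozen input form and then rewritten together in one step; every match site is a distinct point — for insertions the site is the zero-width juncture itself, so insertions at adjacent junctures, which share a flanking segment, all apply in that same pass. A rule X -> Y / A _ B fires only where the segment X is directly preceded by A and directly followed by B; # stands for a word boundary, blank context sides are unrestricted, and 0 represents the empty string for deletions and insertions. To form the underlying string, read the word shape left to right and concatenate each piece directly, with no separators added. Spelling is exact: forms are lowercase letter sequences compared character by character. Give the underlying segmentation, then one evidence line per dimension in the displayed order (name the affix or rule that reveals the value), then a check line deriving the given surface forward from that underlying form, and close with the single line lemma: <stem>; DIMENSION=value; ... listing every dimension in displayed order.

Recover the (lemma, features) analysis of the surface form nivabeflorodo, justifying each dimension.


underlying: ni-fapeflo-ro-do
RANK=ta - signalled by the affix -ro
CLASS=ri - signalled by the affix -do
KEL=ta - signalled by the affix ni-
check: nifapeflorodo -> nivabeflorodo
lemma: fapeflo; RANK=ta; CLASS=ri; KEL=ta


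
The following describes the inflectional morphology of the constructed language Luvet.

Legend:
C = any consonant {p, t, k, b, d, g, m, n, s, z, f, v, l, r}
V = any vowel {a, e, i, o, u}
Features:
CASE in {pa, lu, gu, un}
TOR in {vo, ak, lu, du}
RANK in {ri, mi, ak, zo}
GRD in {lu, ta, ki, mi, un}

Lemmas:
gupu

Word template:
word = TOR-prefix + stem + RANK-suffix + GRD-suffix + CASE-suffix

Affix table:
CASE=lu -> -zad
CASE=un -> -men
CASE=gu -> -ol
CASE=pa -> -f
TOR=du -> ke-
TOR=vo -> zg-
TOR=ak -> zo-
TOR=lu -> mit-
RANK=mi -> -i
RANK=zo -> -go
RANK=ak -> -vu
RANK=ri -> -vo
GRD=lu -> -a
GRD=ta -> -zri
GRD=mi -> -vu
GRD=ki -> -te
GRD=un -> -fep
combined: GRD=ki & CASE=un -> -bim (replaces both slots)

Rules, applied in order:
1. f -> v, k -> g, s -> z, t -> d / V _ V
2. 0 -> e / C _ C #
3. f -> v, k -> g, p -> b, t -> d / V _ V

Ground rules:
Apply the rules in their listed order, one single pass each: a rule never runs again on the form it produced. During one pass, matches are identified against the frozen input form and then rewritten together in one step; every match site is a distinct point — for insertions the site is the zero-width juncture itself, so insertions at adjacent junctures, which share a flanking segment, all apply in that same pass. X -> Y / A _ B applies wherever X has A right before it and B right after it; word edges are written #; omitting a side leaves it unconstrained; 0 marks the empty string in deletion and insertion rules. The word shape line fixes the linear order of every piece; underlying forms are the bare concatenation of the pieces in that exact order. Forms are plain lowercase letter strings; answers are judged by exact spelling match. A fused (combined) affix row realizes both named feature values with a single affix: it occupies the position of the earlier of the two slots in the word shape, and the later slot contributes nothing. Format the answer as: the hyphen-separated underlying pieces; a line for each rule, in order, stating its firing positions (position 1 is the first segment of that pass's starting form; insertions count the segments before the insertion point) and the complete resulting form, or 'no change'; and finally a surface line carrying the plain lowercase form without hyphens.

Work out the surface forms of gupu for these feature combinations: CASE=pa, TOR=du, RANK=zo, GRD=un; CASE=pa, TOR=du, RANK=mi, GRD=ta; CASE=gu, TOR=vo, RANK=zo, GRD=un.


cell CASE=pa, TOR=du, RANK=zo, GRD=un:
underlying: ke-gupu-go-fep-f
1. f -> v, k -> g, s -> z, t -> d / V _ V: fires at position(s) 9: kegupugovepf
2. 0 -> e / C _ C #: inserts after position(s) 11: kegupugovepef
3. f -> v, k -> g, p -> b, t -> d / V _ V: fires at position(s) 5, 11: kegubugovebef
surface: kegubugovebef

cell CASE=pa, TOR=du, RANK=mi, GRD=ta:
underlying: ke-gupu-i-zri-f
1. f -> v, k -> g, s -> z, t -> d / V _ V: no change
2. 0 -> e / C _ C #: no change
3. f -> v, k -> g, p -> b, t -> d / V _ V: fires at position(s) 5: kegubuizrif
surface: kegubuizrif

cell CASE=gu, TOR=vo, RANK=zo, GRD=un:
underlying: zg-gupu-go-fep-ol
1. f -> v, k -> g, s -> z, t -> d / V _ V: fires at position(s) 9: zggupugovepol
2. 0 -> e / C _ C #: no change
3. f -> v, k -> g, p -> b, t -> d / V _ V: fires at position(s) 5, 11: zggubugovebol
surface: zggubugovebol


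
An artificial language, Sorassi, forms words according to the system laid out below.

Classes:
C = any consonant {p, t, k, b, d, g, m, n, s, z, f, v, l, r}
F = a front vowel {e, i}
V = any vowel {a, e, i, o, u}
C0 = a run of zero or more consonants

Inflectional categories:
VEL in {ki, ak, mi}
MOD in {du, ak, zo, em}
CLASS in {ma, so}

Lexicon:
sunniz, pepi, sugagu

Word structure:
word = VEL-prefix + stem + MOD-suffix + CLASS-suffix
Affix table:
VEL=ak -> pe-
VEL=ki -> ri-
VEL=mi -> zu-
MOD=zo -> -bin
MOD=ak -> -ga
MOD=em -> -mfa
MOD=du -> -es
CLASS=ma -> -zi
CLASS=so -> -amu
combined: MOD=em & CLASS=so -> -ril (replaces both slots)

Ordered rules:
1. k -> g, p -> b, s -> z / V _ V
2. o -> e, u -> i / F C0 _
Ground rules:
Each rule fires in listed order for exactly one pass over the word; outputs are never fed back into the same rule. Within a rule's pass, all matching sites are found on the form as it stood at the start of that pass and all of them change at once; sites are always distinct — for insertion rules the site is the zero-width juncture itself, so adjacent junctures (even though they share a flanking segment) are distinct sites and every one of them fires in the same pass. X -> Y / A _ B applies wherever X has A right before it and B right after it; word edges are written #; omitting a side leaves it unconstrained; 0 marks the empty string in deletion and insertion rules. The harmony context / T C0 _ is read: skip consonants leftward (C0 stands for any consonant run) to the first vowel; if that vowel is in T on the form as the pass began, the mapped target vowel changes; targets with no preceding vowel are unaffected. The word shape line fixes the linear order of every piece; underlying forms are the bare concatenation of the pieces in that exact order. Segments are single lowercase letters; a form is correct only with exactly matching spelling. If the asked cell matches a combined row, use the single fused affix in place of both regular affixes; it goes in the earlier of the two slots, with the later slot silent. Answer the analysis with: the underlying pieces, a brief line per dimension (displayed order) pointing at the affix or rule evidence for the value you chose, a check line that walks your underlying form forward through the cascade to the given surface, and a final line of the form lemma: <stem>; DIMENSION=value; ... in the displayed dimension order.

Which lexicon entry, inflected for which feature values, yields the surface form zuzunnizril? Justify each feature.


underlying: zu-sunniz-ril
VEL=mi - signalled by the affix zu-
MOD=em - signalled by the combined affix row
CLASS=so - signalled by the combined affix row
check: zusunnizril -> zuzunnizril -> zuzunnizril
lemma: sunniz; VEL=mi; MOD=em; CLASS=so


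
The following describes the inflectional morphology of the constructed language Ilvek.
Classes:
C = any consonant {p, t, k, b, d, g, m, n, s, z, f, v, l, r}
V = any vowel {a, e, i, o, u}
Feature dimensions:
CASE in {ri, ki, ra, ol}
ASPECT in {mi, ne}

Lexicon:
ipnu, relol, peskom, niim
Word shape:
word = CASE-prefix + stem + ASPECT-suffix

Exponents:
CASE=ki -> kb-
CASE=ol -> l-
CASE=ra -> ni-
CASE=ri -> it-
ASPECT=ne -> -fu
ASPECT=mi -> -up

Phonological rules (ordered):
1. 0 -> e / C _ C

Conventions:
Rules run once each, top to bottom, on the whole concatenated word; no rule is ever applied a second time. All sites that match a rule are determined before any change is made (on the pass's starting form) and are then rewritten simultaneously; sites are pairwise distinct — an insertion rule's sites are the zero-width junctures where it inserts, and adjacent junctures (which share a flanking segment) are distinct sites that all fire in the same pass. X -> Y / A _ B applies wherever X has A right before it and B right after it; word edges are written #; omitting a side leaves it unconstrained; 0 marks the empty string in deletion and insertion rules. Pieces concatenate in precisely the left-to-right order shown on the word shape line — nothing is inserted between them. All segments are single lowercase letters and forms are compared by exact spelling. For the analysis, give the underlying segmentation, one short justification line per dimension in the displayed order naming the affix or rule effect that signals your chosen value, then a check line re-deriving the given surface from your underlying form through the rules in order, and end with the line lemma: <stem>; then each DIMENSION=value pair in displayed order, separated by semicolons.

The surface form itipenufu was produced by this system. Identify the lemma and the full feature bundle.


underlying: it-ipnu-fu
CASE=ri - signalled by the affix it-
ASPECT=ne - signalled by the affix -fu
check: itipnufu -> itipenufu
lemma: ipnu; CASE=ri; ASPECT=ne


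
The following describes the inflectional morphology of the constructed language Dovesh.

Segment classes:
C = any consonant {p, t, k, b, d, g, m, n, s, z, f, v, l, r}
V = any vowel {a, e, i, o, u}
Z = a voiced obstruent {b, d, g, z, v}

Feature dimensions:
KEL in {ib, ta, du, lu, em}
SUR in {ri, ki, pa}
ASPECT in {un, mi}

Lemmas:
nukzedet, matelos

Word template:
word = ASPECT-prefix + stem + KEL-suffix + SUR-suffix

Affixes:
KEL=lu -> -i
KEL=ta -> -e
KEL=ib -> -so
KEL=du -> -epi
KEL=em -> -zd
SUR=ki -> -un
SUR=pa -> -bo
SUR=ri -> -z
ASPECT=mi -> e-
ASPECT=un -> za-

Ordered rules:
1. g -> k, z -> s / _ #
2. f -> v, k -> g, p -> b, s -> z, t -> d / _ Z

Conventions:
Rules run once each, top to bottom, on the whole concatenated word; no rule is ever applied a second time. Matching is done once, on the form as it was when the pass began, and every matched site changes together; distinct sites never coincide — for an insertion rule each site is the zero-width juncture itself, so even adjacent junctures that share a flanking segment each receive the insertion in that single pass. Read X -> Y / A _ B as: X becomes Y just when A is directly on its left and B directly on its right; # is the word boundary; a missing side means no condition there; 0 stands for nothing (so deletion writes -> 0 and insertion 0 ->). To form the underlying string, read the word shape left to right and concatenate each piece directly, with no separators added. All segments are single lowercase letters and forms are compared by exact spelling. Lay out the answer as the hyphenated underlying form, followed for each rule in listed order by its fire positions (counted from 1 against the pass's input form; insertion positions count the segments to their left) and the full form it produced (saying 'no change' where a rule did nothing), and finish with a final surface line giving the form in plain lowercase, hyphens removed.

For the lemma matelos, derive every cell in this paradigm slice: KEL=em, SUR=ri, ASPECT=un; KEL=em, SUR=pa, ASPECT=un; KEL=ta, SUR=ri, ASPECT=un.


cell KEL=em, SUR=ri, ASPECT=un:
underlying: za-matelos-zd-z
1. g -> k, z -> s / _ #: fires at position(s) 12: zamateloszds
2. f -> v, k -> g, p -> b, s -> z, t -> d / _ Z: fires at position(s) 9: zamatelozzds
surface: zamatelozzds

cell KEL=em, SUR=pa, ASPECT=un:
underlying: za-matelos-zd-bo
1. g -> k, z -> s / _ #: no change
2. f -> v, k -> g, p -> b, s -> z, t -> d / _ Z: fires at position(s) 9: zamatelozzdbo
surface: zamatelozzdbo

cell KEL=ta, SUR=ri, ASPECT=un:
underlying: za-matelos-e-z
1. g -> k, z -> s / _ #: fires at position(s) 11: zamateloses
2. f -> v, k -> g, p -> b, s -> z, t -> d / _ Z: no change
surface: zamateloses
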